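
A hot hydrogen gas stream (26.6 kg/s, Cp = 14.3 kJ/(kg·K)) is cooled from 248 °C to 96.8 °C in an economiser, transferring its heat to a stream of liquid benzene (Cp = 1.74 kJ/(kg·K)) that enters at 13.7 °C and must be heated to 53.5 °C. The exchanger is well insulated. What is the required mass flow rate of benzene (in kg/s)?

Heat released by hot stream: Q = 26.6 × 14.3 × (248 − 96.8) = 57513 kJ/s
Energy balance on cold side (adiabatic exchanger): Q = ṁ_c·Cp_c·(T_c,out − T_c,in)
ṁ_c = 57513 / [1.74 × (53.5 − 13.7)] = 830.5 kg/s

ṁ_c = 830 kg/s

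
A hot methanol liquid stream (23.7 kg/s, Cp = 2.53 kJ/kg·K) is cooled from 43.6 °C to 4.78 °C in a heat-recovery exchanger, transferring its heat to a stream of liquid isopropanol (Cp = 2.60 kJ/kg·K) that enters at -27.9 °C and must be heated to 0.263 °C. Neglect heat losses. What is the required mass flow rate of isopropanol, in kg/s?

ṁ_c = 31.8 kg/s

Heat released by hot stream: Q = 23.7 × 2.53 × (43.6 − 4.78) = 2327.7 kJ/s
Energy balance on cold side (adiabatic exchanger): Q = ṁ_c·Cp_c·(T_c,out − T_c,in)
ṁ_c = 2327.7 / [2.60 × (0.263 − -27.9)] = 31.789 kg/s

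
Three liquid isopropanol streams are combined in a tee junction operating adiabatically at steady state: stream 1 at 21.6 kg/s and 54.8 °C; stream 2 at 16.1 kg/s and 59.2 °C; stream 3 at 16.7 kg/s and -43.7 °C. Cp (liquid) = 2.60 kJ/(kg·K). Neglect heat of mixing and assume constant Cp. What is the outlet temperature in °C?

T_out = 25.9 °C

Energy balance with Q = 0: Σ ṁᵢCp,ᵢ(T_out − Tᵢ) = 0
Σ ṁᵢCp,ᵢTᵢ = 21.6×2.60×54.8 + 16.1×2.60×59.2 + 16.7×2.60×-43.7 = 3658.2
Σ ṁᵢCp,ᵢ = 21.6×2.60 + 16.1×2.60 + 16.7×2.60 = 141.44
T_out = 3658.2 / 141.44 = 25.864 °C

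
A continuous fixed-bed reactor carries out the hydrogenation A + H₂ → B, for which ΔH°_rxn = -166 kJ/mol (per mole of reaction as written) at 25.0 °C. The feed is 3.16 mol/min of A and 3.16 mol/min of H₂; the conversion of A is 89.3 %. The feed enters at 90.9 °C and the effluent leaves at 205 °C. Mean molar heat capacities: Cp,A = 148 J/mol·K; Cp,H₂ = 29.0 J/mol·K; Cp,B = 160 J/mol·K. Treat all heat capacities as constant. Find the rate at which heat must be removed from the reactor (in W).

Q_out = 6890 W

Extent of reaction ξ = 0.893 × 3.16 = 2.8219 mol/min
Reaction term: ξ·ΔH°_rxn = 2.8219 × -166 = -468.43 kJ/min
Sensible, feed 90.9→25 °C: -36.859 kJ/min
Outlet flows (mol/min): A 0.33812, H₂ 0.33812, B 2.8219
Sensible, products 25→205 °C: 92.043 kJ/min
Q = ΔH = -413.25 kJ/min = -6.8875 kW
Heat removed = 6887.5 W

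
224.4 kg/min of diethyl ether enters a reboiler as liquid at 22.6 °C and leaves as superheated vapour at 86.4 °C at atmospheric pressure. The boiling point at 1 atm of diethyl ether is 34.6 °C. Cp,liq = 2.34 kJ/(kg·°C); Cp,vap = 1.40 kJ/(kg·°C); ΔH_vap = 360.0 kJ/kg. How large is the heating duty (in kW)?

Q = 1720 kW

liquid 22.6→34.6 °C: 28.08 kJ/kg
vaporisation at 34.6 °C: 360 kJ/kg
vapour 34.6→86.4 °C: 72.52 kJ/kg
Δh = 28.08 + 360 + 72.52 = 460.6 kJ/kg
Q = ṁ·Δh = 224.4 kg/min × 460.6 kJ/kg = 103360 kJ/min
|Q| = 1722.6 kW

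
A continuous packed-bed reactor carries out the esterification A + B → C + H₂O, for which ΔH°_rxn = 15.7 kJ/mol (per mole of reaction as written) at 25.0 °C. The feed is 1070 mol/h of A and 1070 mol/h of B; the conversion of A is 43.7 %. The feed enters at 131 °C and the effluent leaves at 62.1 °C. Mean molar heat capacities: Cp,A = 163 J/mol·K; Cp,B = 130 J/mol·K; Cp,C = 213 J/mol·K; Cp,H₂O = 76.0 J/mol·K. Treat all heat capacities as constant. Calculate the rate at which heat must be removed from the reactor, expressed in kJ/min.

Extent of reaction ξ = 0.437 × 1070 = 467.59 mol/h
Reaction term: ξ·ΔH°_rxn = 467.59 × 15.7 = 7341.2 kJ/h
Sensible, feed 131→25 °C: -33232 kJ/h
Outlet flows (mol/h): A 602.41, B 602.41, C 467.59, H₂O 467.59
Sensible, products 25→62.1 °C: 11562 kJ/h
Q = ΔH = -14329 kJ/h = -3.9803 kW
Heat removed = 238.82 kJ/min

Q_out = 239 kJ/min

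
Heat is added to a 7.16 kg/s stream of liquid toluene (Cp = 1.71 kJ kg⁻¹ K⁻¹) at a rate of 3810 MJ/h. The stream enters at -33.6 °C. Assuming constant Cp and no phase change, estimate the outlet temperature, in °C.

T_out = 52.8 °C

Q = 3810 MJ/h = 1058.3 kJ/s
ΔT = Q/(ṁ·Cp) = 1058.3/(7.16×1.71) = 86.44 K
T_out = -33.6 + 86.44 = 52.84 °C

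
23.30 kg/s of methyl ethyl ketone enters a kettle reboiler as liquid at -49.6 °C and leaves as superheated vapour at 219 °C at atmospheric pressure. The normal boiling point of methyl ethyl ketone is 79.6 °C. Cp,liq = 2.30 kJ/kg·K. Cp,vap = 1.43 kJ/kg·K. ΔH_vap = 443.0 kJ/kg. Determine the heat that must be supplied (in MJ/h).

Q = 78800 MJ/h

liquid -49.6→79.6 °C: 297.16 kJ/kg
vaporisation at 79.6 °C: 443 kJ/kg
vapour 79.6→219 °C: 199.34 kJ/kg
Δh = 297.16 + 443 + 199.34 = 939.5 kJ/kg
Q = ṁ·Δh = 23.30 kg/s × 939.5 kJ/kg = 21890 kJ/s
|Q| = 21890 kW = 78805 MJ/h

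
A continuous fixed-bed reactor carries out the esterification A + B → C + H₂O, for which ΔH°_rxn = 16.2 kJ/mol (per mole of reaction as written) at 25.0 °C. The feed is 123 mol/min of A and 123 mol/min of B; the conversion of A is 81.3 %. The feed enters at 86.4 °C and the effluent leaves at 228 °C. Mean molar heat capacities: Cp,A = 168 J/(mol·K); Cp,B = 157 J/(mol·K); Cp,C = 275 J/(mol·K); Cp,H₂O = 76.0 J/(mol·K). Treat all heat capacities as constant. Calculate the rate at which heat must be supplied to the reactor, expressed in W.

Q_in = 130000 W

Extent of reaction ξ = 0.813 × 123 = 99.999 mol/min
Reaction term: ξ·ΔH°_rxn = 99.999 × 16.2 = 1620 kJ/min
Sensible, feed 86.4→25 °C: -2454.5 kJ/min
Outlet flows (mol/min): A 23.001, B 23.001, C 99.999, H₂O 99.999
Sensible, products 25→228 °C: 8642.7 kJ/min
Q = ΔH = 7808.2 kJ/min = 130.14 kW
Heat supplied = 130140 W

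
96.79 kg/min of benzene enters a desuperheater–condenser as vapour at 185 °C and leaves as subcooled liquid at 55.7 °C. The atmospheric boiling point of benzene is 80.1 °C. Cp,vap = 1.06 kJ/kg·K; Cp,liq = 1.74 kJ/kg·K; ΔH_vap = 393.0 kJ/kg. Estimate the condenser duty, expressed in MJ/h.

Q_c = 3170 MJ/h

vapour 185→80.1 °C: -111.19 kJ/kg
condensation at 80.1 °C: -393 kJ/kg
liquid 80.1→55.7 °C: -42.456 kJ/kg
Δh = -111.19 + -393 + -42.456 = -546.65 kJ/kg
Q = ṁ·Δh = 96.79 kg/min × -546.65 kJ/kg = -52910 kJ/min
|Q| = 881.84 kW = 3174.6 MJ/h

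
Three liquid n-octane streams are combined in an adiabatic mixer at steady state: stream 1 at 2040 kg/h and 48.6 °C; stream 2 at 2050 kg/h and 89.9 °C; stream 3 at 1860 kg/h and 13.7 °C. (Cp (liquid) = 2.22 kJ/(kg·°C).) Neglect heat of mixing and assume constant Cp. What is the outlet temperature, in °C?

Energy balance with Q = 0: Σ ṁᵢCp,ᵢ(T_out − Tᵢ) = 0
T_out = Σ ṁᵢCp,ᵢTᵢ / Σ ṁᵢCp,ᵢ
      = 685800 / 13209 = 51.919 °C

T_out = 51.9 °C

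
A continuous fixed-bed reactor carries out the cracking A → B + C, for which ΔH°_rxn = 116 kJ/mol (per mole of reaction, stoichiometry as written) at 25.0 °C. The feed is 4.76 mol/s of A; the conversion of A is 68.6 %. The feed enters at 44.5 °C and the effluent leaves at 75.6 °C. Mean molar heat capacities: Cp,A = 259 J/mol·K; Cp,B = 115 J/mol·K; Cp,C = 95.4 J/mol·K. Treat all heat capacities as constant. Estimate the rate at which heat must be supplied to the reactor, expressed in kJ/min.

Q_in = 24500 kJ/min

Extent of reaction ξ = 0.686 × 4.76 = 3.2654 mol/s
Reaction term: ξ·ΔH°_rxn = 3.2654 × 116 = 378.78 kJ/s
Sensible, feed 44.5→25 °C: -24.04 kJ/s
Outlet flows (mol/s): A 1.4946, B 3.2654, C 3.2654
Sensible, products 25→75.6 °C: 54.352 kJ/s
Q = ΔH = 409.09 kJ/s = 409.09 kW
Heat supplied = 24546 kJ/min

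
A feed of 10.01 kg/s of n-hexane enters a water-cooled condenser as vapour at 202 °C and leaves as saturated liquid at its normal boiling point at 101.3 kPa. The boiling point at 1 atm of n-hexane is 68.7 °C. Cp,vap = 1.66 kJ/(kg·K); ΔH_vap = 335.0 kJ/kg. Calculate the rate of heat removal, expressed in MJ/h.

Q_c = 20000 MJ/h

vapour 202→68.7 °C: -221.28 kJ/kg
condensation at 68.7 °C: -335 kJ/kg
Δh = -221.28 + -335 = -556.28 kJ/kg
Q = ṁ·Δh = 10.01 kg/s × -556.28 kJ/kg = -5568.3 kJ/s
|Q| = 5568.3 kW = 20046 MJ/h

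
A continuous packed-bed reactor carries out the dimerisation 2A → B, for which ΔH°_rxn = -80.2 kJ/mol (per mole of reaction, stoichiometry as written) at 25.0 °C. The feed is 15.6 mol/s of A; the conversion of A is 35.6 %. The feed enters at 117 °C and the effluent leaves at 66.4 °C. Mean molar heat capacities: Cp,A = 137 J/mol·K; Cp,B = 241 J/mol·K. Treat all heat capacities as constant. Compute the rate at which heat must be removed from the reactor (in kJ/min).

Q_out = 20100 kJ/min

Extent of reaction ξ = 0.356 × 15.6 / 2 = 2.7768 mol/s
Reaction term: ξ·ΔH°_rxn = 2.7768 × -80.2 = -222.7 kJ/s
Sensible, feed 117→25 °C: -196.62 kJ/s
Outlet flows (mol/s): A 10.046, B 2.7768
Sensible, products 25→66.4 °C: 84.686 kJ/s
Q = ΔH = -334.64 kJ/s = -334.64 kW
Heat removed = 20078 kJ/min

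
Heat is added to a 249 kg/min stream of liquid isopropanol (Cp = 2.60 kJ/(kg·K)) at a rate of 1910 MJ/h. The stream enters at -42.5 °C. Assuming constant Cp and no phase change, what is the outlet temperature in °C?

Q = 1910 MJ/h = 31833 kJ/min
ΔT = Q/(ṁ·Cp) = 31833/(249×2.60) = 49.171 K
T_out = -42.5 + 49.171 = 6.671 °C

T_out = 6.67 °C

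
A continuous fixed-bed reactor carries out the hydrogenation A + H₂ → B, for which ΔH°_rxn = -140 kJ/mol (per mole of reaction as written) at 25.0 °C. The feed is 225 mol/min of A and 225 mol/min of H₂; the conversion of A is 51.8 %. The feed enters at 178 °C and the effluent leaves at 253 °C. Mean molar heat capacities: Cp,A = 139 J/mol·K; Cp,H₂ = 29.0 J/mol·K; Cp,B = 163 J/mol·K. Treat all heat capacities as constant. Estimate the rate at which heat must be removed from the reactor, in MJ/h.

Q_out = 817 MJ/h

Extent of reaction ξ = 0.518 × 225 = 116.55 mol/min
Reaction term: ξ·ΔH°_rxn = 116.55 × -140 = -16317 kJ/min
Sensible, feed 178→25 °C: -5783.4 kJ/min
Outlet flows (mol/min): A 108.45, H₂ 108.45, B 116.55
Sensible, products 25→253 °C: 8485.5 kJ/min
Q = ΔH = -13615 kJ/min = -226.91 kW
Heat removed = 816.89 MJ/h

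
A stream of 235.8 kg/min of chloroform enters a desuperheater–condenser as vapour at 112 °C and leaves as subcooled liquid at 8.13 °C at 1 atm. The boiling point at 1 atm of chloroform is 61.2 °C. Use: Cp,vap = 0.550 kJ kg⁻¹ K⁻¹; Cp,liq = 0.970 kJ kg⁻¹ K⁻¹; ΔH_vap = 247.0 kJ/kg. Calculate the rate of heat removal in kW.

Q_c = 1280 kW

vapour 112→61.2 °C: -27.94 kJ/kg
condensation at 61.2 °C: -247 kJ/kg
liquid 61.2→8.13 °C: -51.478 kJ/kg
Δh = -27.94 + -247 + -51.478 = -326.42 kJ/kg
Q = ṁ·Δh = 235.8 kg/min × -326.42 kJ/kg = -76969 kJ/min
|Q| = 1282.8 kW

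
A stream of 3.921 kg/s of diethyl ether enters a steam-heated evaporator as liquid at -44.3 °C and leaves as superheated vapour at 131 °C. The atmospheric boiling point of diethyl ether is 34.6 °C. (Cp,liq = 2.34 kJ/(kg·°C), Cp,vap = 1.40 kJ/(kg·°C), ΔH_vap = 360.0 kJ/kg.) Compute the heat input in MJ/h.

Q = 9590 MJ/h

liquid -44.3→34.6 °C: 184.63 kJ/kg
vaporisation at 34.6 °C: 360 kJ/kg
vapour 34.6→131 °C: 134.96 kJ/kg
Δh = 184.63 + 360 + 134.96 = 679.59 kJ/kg
Q = ṁ·Δh = 3.921 kg/s × 679.59 kJ/kg = 2664.7 kJ/s
|Q| = 2664.7 kW = 9592.8 MJ/h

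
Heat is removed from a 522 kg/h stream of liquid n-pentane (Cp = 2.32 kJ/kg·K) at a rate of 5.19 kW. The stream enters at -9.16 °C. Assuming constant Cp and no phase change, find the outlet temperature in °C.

T_out = -24.6 °C

Q = 5.19 kW = 18684 kJ/h
ΔT = Q/(ṁ·Cp) = 18684/(522×2.32) = 15.428 K
T_out = -9.16 − 15.428 = -24.588 °C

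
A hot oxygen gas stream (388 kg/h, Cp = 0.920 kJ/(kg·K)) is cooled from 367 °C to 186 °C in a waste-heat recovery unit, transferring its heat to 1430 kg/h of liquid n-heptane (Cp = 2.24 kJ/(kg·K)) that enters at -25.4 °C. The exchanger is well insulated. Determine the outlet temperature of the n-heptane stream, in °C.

T_c,out = -5.23 °C

Heat released by hot stream: Q = 388 × 0.920 × (367 − 186) = 64610 kJ/h
Energy balance on cold side (adiabatic exchanger): Q = ṁ_c·Cp_c·(T_c,out − T_c,in)
T_c,out = -25.4 + 64610/(1430 × 2.24) = -5.2296 °C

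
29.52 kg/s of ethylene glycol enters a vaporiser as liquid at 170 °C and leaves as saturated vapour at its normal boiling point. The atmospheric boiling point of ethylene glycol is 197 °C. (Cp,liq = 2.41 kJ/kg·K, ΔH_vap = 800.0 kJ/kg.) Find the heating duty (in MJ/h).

Q = 91900 MJ/h

liquid 170→197 °C: 65.07 kJ/kg
vaporisation at 197 °C: 800 kJ/kg
Δh = 65.07 + 800 = 865.07 kJ/kg
Q = ṁ·Δh = 29.52 kg/s × 865.07 kJ/kg = 25537 kJ/s
|Q| = 25537 kW = 91933 MJ/h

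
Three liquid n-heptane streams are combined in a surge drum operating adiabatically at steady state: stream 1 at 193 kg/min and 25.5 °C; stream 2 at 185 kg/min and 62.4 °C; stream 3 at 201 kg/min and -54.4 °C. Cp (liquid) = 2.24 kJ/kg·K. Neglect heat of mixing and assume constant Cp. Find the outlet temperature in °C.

T_out = 9.55 °C

Adiabatic, steady state ⇒ Σ ṁᵢCp,ᵢ(T_out − Tᵢ) = 0
Σ ṁᵢCp,ᵢTᵢ = 193×2.24×25.5 + 185×2.24×62.4 + 201×2.24×-54.4 = 12390
Σ ṁᵢCp,ᵢ = 193×2.24 + 185×2.24 + 201×2.24 = 1297
T_out = 12390 / 1297 = 9.5528 °C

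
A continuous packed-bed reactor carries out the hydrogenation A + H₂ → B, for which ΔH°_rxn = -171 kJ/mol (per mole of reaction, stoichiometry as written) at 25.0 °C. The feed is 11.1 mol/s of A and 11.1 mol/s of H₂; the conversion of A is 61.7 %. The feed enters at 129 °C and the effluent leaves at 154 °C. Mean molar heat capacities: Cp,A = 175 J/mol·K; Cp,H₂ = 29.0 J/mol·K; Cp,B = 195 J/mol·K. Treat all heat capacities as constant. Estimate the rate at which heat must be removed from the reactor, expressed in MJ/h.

Extent of reaction ξ = 0.617 × 11.1 = 6.8487 mol/s
Reaction term: ξ·ΔH°_rxn = 6.8487 × -171 = -1171.1 kJ/s
Sensible, feed 129→25 °C: -235.5 kJ/s
Outlet flows (mol/s): A 4.2513, H₂ 4.2513, B 6.8487
Sensible, products 25→154 °C: 284.16 kJ/s
Q = ΔH = -1122.5 kJ/s = -1122.5 kW
Heat removed = 4040.9 MJ/h

Q_out = 4040 MJ/h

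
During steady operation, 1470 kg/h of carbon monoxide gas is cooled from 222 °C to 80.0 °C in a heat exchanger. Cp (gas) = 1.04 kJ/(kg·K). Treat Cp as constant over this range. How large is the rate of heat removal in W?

Q = ṁ·Cp·ΔT = 1470 × 1.04 × (80.0 − 222) = -217090 kJ/h
Converting: 217090 / 3600 s = 60.303 kW
Cooling duty = 60303 W

Q_c = 60300 W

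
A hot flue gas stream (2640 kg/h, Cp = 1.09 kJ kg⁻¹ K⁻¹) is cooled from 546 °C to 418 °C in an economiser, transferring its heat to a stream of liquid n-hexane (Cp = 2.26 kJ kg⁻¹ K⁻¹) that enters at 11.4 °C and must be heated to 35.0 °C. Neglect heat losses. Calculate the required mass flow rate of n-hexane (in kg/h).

ṁ_c = 6910 kg/h

Heat released by hot stream: Q = 2640 × 1.09 × (546 − 418) = 368330 kJ/h
Energy balance on cold side (adiabatic exchanger): Q = ṁ_c·Cp_c·(T_c,out − T_c,in)
ṁ_c = 368330 / [2.26 × (35.0 − 11.4)] = 6905.9 kg/h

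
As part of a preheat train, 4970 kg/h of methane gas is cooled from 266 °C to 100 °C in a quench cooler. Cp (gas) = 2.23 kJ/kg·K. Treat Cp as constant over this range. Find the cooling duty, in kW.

Q_c = 511 kW

Q = ṁ·Cp·ΔT = 4970 × 2.23 × (100 − 266) = -1.8398e+06 kJ/h
Converting: 1.8398e+06 / 3600 s = 511.05 kW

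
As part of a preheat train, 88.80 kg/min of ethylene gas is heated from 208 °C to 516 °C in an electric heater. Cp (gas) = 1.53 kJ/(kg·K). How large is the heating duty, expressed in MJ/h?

Q = ṁ·Cp·ΔT = 88.80 × 1.53 × (516 − 208) = 41846 kJ/min
Converting: 41846 / 60 s = 697.44 kW
Heating duty = 2510.8 MJ/h

Q = 2510 MJ/h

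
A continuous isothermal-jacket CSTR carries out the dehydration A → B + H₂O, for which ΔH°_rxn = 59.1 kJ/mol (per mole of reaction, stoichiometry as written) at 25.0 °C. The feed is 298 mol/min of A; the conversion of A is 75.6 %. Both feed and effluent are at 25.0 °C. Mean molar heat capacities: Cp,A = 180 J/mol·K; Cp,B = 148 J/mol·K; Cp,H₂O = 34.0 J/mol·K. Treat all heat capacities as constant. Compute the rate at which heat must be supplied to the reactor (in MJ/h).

Q_in = 799 MJ/h

Extent of reaction ξ = 0.756 × 298 = 225.29 mol/min
Reaction term: ξ·ΔH°_rxn = 225.29 × 59.1 = 13315 kJ/min
Q = ΔH = 13315 kJ/min = 221.91 kW
Heat supplied = 798.87 MJ/h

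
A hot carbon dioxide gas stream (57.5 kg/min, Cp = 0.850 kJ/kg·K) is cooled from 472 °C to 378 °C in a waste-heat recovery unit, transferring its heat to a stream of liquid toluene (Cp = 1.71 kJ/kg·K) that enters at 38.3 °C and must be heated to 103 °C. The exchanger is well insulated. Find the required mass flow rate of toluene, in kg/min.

Heat released by hot stream: Q = 57.5 × 0.850 × (472 − 378) = 4594.2 kJ/min
Energy balance on cold side (adiabatic exchanger): Q = ṁ_c·Cp_c·(T_c,out − T_c,in)
ṁ_c = 4594.2 / [1.71 × (103 − 38.3)] = 41.525 kg/min

ṁ_c = 41.5 kg/min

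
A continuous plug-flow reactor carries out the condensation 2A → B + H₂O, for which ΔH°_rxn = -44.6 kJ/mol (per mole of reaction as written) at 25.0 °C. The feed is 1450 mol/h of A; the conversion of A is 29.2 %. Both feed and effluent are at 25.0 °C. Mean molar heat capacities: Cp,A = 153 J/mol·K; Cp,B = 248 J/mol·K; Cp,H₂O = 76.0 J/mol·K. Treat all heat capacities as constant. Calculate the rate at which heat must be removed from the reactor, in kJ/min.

Q_out = 157 kJ/min

Extent of reaction ξ = 0.292 × 1450 / 2 = 211.7 mol/h
Reaction term: ξ·ΔH°_rxn = 211.7 × -44.6 = -9441.8 kJ/h
Q = ΔH = -9441.8 kJ/h = -2.6227 kW
Heat removed = 157.36 kJ/min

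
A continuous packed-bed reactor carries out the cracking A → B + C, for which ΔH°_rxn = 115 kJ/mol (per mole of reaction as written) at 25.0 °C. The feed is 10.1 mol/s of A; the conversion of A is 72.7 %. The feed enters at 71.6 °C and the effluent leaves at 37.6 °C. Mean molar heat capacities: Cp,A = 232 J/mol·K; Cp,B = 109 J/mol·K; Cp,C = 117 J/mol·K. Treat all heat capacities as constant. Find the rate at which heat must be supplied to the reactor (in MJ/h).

Extent of reaction ξ = 0.727 × 10.1 = 7.3427 mol/s
Reaction term: ξ·ΔH°_rxn = 7.3427 × 115 = 844.41 kJ/s
Sensible, feed 71.6→25 °C: -109.19 kJ/s
Outlet flows (mol/s): A 2.7573, B 7.3427, C 7.3427
Sensible, products 25→37.6 °C: 28.969 kJ/s
Q = ΔH = 764.19 kJ/s = 764.19 kW
Heat supplied = 2751.1 MJ/h

Q_in = 2750 MJ/h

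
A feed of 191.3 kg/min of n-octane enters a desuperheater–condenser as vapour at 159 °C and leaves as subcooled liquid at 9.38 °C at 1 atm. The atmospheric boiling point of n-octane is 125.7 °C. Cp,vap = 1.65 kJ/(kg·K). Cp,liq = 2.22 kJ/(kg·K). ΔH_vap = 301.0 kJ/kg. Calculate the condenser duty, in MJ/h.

Q_c = 7050 MJ/h

vapour 159→125.7 °C: -54.945 kJ/kg
condensation at 125.7 °C: -301 kJ/kg
liquid 125.7→9.38 °C: -258.23 kJ/kg
Δh = -54.945 + -301 + -258.23 = -614.18 kJ/kg
Q = ṁ·Δh = 191.3 kg/min × -614.18 kJ/kg = -117490 kJ/min
|Q| = 1958.2 kW = 7049.5 MJ/h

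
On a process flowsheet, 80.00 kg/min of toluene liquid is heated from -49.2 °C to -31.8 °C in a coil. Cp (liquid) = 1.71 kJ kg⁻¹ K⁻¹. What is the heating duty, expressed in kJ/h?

Q = ṁ·Cp·ΔT = 80.00 × 1.71 × (-31.8 − -49.2) = 2380.3 kJ/min
Converting: 2380.3 / 60 s = 39.672 kW
Heating duty = 142820 kJ/h

Q = 143000 kJ/h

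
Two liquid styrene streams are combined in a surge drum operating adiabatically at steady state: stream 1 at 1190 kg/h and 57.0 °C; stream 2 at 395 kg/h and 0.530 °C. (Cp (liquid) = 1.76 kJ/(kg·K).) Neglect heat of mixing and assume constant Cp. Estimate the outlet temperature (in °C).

T_out = 42.9 °C

No heat crosses the boundary, so H_out = H_in.
Σ ṁᵢCp,ᵢTᵢ = 1190×1.76×57.0 + 395×1.76×0.530 = 119750
Σ ṁᵢCp,ᵢ = 1190×1.76 + 395×1.76 = 2789.6
T_out = 119750 / 2789.6 = 42.927 °C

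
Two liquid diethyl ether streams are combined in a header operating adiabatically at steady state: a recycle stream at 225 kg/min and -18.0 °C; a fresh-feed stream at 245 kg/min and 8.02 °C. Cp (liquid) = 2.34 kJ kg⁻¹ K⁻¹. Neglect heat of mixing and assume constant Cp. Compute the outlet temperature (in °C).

T_out = -4.44 °C

Adiabatic, steady state ⇒ Σ ṁᵢCp,ᵢ(T_out − Tᵢ) = 0
Σ ṁᵢCp,ᵢTᵢ = 225×2.34×-18.0 + 245×2.34×8.02 = -4879.1
Σ ṁᵢCp,ᵢ = 225×2.34 + 245×2.34 = 1099.8
T_out = -4879.1 / 1099.8 = -4.4364 °C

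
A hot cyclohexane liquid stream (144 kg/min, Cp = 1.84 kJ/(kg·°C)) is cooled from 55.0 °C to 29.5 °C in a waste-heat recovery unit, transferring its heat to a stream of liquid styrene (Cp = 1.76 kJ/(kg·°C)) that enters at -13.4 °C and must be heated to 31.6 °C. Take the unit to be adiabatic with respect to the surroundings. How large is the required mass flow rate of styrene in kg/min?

ṁ_c = 85.3 kg/min

Heat released by hot stream: Q = 144 × 1.84 × (55.0 − 29.5) = 6756.5 kJ/min
Energy balance on cold side (adiabatic exchanger): Q = ṁ_c·Cp_c·(T_c,out − T_c,in)
ṁ_c = 6756.5 / [1.76 × (31.6 − -13.4)] = 85.309 kg/min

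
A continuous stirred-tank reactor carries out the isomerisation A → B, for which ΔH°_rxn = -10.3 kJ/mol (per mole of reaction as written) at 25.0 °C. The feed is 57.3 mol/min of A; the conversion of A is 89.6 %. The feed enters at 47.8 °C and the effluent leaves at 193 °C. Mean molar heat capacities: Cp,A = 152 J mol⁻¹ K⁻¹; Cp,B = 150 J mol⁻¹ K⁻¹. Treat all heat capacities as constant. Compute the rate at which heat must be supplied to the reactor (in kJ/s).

Q_in = 12.0 kJ/s

Extent of reaction ξ = 0.896 × 57.3 = 51.341 mol/min
Reaction term: ξ·ΔH°_rxn = 51.341 × -10.3 = -528.81 kJ/min
Sensible, feed 47.8→25 °C: -198.58 kJ/min
Outlet flows (mol/min): A 5.9592, B 51.341
Sensible, products 25→193 °C: 1446 kJ/min
Q = ΔH = 718.57 kJ/min = 11.976 kW
Heat supplied = 11.976 kJ/s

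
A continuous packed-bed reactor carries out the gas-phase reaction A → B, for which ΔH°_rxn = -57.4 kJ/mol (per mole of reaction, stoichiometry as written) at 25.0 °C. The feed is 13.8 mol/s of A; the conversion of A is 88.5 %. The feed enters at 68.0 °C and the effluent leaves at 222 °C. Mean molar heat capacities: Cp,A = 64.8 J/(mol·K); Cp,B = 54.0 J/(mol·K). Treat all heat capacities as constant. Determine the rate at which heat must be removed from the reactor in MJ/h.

Extent of reaction ξ = 0.885 × 13.8 = 12.213 mol/s
Reaction term: ξ·ΔH°_rxn = 12.213 × -57.4 = -701.03 kJ/s
Sensible, feed 68.0→25 °C: -38.452 kJ/s
Outlet flows (mol/s): A 1.587, B 12.213
Sensible, products 25→222 °C: 150.18 kJ/s
Q = ΔH = -589.3 kJ/s = -589.3 kW
Heat removed = 2121.5 MJ/h

Q_out = 2120 MJ/h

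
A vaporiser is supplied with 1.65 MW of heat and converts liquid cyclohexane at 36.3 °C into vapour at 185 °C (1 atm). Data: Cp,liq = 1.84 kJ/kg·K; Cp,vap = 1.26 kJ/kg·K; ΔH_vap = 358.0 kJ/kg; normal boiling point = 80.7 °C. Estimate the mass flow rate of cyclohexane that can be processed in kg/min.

Δh = 1.84×(80.7−36.3) + 358.0 + 1.26×(185−80.7) = 571.11 kJ/kg
Q = 1.65 MW = 1650 kJ/s = 99000 kJ/min
ṁ = Q/Δh = 99000 / 571.11 = 173.35 kg/min

ṁ = 173 kg/min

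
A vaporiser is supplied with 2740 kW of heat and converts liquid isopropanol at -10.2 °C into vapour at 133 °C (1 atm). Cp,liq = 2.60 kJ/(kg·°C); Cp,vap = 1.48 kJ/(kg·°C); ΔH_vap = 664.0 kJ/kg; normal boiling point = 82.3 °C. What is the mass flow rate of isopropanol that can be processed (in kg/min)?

ṁ = 168 kg/min

Δh = 2.60×(82.3−-10.2) + 664.0 + 1.48×(133−82.3) = 979.54 kJ/kg
Q = 2740 kW = 2740 kJ/s = 164400 kJ/min
ṁ = Q/Δh = 164400 / 979.54 = 167.83 kg/min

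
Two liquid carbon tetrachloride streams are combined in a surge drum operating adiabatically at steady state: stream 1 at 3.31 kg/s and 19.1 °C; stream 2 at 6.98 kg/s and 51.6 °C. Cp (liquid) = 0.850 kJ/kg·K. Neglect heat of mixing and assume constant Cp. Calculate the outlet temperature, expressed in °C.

T_out = 41.1 °C

Adiabatic, steady state ⇒ Σ ṁᵢCp,ᵢ(T_out − Tᵢ) = 0
Σ ṁᵢCp,ᵢTᵢ = 3.31×0.850×19.1 + 6.98×0.850×51.6 = 359.88
Σ ṁᵢCp,ᵢ = 3.31×0.850 + 6.98×0.850 = 8.7465
T_out = 359.88 / 8.7465 = 41.146 °C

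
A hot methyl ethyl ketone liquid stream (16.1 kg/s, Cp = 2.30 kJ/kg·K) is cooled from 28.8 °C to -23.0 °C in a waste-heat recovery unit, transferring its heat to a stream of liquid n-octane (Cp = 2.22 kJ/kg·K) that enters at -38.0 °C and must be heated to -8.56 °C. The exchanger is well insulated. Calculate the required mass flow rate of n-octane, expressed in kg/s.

ṁ_c = 29.3 kg/s

Heat released by hot stream: Q = 16.1 × 2.30 × (28.8 − -23.0) = 1918.2 kJ/s
Energy balance on cold side (adiabatic exchanger): Q = ṁ_c·Cp_c·(T_c,out − T_c,in)
ṁ_c = 1918.2 / [2.22 × (-8.56 − -38.0)] = 29.349 kg/s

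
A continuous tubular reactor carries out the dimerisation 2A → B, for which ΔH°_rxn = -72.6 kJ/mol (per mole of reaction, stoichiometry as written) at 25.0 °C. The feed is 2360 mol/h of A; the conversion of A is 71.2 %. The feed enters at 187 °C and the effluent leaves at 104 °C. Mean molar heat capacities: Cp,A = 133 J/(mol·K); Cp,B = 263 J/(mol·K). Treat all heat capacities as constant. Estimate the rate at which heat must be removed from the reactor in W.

Q_out = 24200 W

Extent of reaction ξ = 0.712 × 2360 / 2 = 840.16 mol/h
Reaction term: ξ·ΔH°_rxn = 840.16 × -72.6 = -60996 kJ/h
Sensible, feed 187→25 °C: -50849 kJ/h
Outlet flows (mol/h): A 679.68, B 840.16
Sensible, products 25→104 °C: 24597 kJ/h
Q = ΔH = -87247 kJ/h = -24.235 kW
Heat removed = 24235 W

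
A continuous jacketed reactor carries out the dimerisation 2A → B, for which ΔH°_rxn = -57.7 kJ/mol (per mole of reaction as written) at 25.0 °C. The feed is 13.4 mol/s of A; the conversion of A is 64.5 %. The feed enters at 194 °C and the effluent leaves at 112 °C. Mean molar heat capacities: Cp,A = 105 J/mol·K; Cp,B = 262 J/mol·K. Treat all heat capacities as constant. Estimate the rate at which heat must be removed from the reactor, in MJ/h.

Q_out = 1240 MJ/h

Extent of reaction ξ = 0.645 × 13.4 / 2 = 4.3215 mol/s
Reaction term: ξ·ΔH°_rxn = 4.3215 × -57.7 = -249.35 kJ/s
Sensible, feed 194→25 °C: -237.78 kJ/s
Outlet flows (mol/s): A 4.757, B 4.3215
Sensible, products 25→112 °C: 141.96 kJ/s
Q = ΔH = -345.17 kJ/s = -345.17 kW
Heat removed = 1242.6 MJ/h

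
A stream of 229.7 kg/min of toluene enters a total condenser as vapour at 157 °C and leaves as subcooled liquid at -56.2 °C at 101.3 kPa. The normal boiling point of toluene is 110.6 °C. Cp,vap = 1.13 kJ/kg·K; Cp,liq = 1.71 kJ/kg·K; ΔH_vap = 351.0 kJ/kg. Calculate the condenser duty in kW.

Q_c = 2640 kW

vapour 157→110.6 °C: -52.432 kJ/kg
condensation at 110.6 °C: -351 kJ/kg
liquid 110.6→-56.2 °C: -285.23 kJ/kg
Δh = -52.432 + -351 + -285.23 = -688.66 kJ/kg
Q = ṁ·Δh = 229.7 kg/min × -688.66 kJ/kg = -158190 kJ/min
|Q| = 2636.4 kW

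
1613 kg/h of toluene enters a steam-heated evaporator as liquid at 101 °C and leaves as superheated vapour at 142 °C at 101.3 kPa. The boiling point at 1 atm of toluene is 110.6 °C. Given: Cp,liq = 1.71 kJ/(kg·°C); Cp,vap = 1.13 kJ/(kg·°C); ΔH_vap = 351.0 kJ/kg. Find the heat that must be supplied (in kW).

liquid 101→110.6 °C: 16.416 kJ/kg
vaporisation at 110.6 °C: 351 kJ/kg
vapour 110.6→142 °C: 35.482 kJ/kg
Δh = 16.416 + 351 + 35.482 = 402.9 kJ/kg
Q = ṁ·Δh = 1613 kg/h × 402.9 kJ/kg = 649870 kJ/h
|Q| = 180.52 kW

Q = 181 kW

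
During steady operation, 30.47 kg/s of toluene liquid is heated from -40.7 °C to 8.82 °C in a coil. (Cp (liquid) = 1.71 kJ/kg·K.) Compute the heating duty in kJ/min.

Q = ṁ·Cp·ΔT = 30.47 × 1.71 × (8.82 − -40.7) = 2580.2 kJ/s
Heating duty = 154810 kJ/min

Q = 155000 kJ/min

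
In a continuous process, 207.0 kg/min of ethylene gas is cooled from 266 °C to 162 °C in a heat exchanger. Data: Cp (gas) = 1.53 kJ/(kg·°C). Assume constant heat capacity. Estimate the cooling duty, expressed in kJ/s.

Q = ṁ·Cp·ΔT = 207.0 × 1.53 × (162 − 266) = -32938 kJ/min
Converting: 32938 / 60 s = 548.96 kW

Q_c = 549 kJ/s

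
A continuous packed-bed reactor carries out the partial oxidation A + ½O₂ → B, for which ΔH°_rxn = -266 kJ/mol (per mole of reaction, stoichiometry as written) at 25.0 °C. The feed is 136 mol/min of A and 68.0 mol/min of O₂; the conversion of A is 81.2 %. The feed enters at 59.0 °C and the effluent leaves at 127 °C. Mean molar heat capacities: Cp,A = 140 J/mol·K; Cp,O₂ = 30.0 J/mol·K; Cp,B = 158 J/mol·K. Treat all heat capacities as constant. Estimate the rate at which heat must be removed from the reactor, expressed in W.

Extent of reaction ξ = 0.812 × 136 = 110.43 mol/min
Reaction term: ξ·ΔH°_rxn = 110.43 × -266 = -29375 kJ/min
Sensible, feed 59.0→25 °C: -716.72 kJ/min
Outlet flows (mol/min): A 25.568, O₂ 12.784, B 110.43
Sensible, products 25→127 °C: 2184 kJ/min
Q = ΔH = -27908 kJ/min = -465.13 kW
Heat removed = 465130 W

Q_out = 465000 W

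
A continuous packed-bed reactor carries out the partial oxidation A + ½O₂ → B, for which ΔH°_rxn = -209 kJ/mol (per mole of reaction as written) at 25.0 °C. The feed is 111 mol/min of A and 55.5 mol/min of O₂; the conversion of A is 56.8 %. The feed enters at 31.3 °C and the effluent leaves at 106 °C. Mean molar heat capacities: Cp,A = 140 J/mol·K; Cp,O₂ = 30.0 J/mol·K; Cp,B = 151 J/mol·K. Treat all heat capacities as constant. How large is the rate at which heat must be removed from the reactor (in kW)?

Q_out = 199 kW

Extent of reaction ξ = 0.568 × 111 = 63.048 mol/min
Reaction term: ξ·ΔH°_rxn = 63.048 × -209 = -13177 kJ/min
Sensible, feed 31.3→25 °C: -108.39 kJ/min
Outlet flows (mol/min): A 47.952, O₂ 23.976, B 63.048
Sensible, products 25→106 °C: 1373.2 kJ/min
Q = ΔH = -11912 kJ/min = -198.54 kW
Heat removed = 198.54 kW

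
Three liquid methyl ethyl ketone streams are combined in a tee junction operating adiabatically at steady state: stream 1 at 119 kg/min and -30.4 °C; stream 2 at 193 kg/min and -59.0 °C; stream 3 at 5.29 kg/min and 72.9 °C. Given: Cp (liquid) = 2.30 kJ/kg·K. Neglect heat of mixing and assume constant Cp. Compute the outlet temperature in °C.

T_out = -46.1 °C

Adiabatic, steady state ⇒ Σ ṁᵢCp,ᵢ(T_out − Tᵢ) = 0
Σ ṁᵢCp,ᵢTᵢ = 119×2.30×-30.4 + 193×2.30×-59.0 + 5.29×2.30×72.9 = -33624
Σ ṁᵢCp,ᵢ = 119×2.30 + 193×2.30 + 5.29×2.30 = 729.77
T_out = -33624 / 729.77 = -46.074 °C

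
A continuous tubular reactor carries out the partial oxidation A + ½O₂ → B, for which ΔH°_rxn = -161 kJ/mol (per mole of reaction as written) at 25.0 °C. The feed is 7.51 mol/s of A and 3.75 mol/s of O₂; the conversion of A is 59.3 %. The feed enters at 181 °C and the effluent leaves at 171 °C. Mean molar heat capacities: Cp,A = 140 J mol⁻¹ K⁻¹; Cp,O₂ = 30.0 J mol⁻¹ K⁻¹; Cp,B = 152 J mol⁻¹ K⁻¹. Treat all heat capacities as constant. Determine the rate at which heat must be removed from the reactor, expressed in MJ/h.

Extent of reaction ξ = 0.593 × 7.51 = 4.4534 mol/s
Reaction term: ξ·ΔH°_rxn = 4.4534 × -161 = -717 kJ/s
Sensible, feed 181→25 °C: -181.57 kJ/s
Outlet flows (mol/s): A 3.0566, O₂ 1.5233, B 4.4534
Sensible, products 25→171 °C: 167.98 kJ/s
Q = ΔH = -730.59 kJ/s = -730.59 kW
Heat removed = 2630.1 MJ/h

Q_out = 2630 MJ/h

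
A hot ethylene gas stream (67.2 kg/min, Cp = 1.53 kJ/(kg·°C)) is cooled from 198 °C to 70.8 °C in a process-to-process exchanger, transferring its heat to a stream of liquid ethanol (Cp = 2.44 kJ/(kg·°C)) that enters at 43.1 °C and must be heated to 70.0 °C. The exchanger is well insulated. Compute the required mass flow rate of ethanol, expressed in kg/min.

Heat released by hot stream: Q = 67.2 × 1.53 × (198 − 70.8) = 13078 kJ/min
Energy balance on cold side (adiabatic exchanger): Q = ṁ_c·Cp_c·(T_c,out − T_c,in)
ṁ_c = 13078 / [2.44 × (70.0 − 43.1)] = 199.25 kg/min

ṁ_c = 199 kg/min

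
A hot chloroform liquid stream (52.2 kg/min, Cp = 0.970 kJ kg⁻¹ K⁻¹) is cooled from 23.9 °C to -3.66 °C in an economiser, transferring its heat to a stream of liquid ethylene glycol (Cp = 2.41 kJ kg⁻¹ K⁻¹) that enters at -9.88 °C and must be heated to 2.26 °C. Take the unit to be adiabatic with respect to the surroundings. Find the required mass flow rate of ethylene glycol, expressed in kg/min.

Heat released by hot stream: Q = 52.2 × 0.970 × (23.9 − -3.66) = 1395.5 kJ/min
Energy balance on cold side (adiabatic exchanger): Q = ṁ_c·Cp_c·(T_c,out − T_c,in)
ṁ_c = 1395.5 / [2.41 × (2.26 − -9.88)] = 47.696 kg/min

ṁ_c = 47.7 kg/min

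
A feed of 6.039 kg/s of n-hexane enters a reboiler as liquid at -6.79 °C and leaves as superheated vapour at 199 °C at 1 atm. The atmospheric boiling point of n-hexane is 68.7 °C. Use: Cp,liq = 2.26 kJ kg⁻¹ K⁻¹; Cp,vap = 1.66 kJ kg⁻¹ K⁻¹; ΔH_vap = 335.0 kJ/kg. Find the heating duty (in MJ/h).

Q = 15700 MJ/h

liquid -6.79→68.7 °C: 170.61 kJ/kg
vaporisation at 68.7 °C: 335 kJ/kg
vapour 68.7→199 °C: 216.3 kJ/kg
Δh = 170.61 + 335 + 216.3 = 721.91 kJ/kg
Q = ṁ·Δh = 6.039 kg/s × 721.91 kJ/kg = 4359.6 kJ/s
|Q| = 4359.6 kW = 15695 MJ/h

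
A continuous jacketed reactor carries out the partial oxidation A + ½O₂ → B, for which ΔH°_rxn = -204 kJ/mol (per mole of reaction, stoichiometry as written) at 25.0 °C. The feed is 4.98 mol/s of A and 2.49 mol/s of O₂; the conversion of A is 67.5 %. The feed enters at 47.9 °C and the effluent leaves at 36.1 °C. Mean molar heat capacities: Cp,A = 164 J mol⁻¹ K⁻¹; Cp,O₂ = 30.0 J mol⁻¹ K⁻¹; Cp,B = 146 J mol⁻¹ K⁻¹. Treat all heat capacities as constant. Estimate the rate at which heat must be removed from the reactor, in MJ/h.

Extent of reaction ξ = 0.675 × 4.98 = 3.3615 mol/s
Reaction term: ξ·ΔH°_rxn = 3.3615 × -204 = -685.75 kJ/s
Sensible, feed 47.9→25 °C: -20.414 kJ/s
Outlet flows (mol/s): A 1.6185, O₂ 0.80925, B 3.3615
Sensible, products 25→36.1 °C: 8.6634 kJ/s
Q = ΔH = -697.5 kJ/s = -697.5 kW
Heat removed = 2511 MJ/h

Q_out = 2510 MJ/h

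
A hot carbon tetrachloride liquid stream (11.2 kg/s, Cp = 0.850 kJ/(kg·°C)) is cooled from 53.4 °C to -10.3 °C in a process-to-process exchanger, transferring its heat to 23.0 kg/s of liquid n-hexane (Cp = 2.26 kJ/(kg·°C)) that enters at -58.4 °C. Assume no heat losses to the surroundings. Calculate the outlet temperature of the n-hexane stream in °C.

T_c,out = -46.7 °C

Heat released by hot stream: Q = 11.2 × 0.850 × (53.4 − -10.3) = 606.42 kJ/s
Energy balance on cold side (adiabatic exchanger): Q = ṁ_c·Cp_c·(T_c,out − T_c,in)
T_c,out = -58.4 + 606.42/(23.0 × 2.26) = -46.734 °C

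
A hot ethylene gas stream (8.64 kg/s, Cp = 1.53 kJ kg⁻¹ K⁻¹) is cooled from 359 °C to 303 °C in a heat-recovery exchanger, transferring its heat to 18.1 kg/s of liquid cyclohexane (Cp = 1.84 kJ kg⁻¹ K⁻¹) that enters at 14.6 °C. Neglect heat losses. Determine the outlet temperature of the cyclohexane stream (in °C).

Heat released by hot stream: Q = 8.64 × 1.53 × (359 − 303) = 740.28 kJ/s
Energy balance on cold side (adiabatic exchanger): Q = ṁ_c·Cp_c·(T_c,out − T_c,in)
T_c,out = 14.6 + 740.28/(18.1 × 1.84) = 36.828 °C

T_c,out = 36.8 °C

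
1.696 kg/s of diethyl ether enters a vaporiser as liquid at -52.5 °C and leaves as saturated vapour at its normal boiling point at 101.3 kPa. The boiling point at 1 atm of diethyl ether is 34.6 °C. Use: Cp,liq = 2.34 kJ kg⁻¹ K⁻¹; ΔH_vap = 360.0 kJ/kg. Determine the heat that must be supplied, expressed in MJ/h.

Q = 3440 MJ/h

liquid -52.5→34.6 °C: 203.81 kJ/kg
vaporisation at 34.6 °C: 360 kJ/kg
Δh = 203.81 + 360 = 563.81 kJ/kg
Q = ṁ·Δh = 1.696 kg/s × 563.81 kJ/kg = 956.23 kJ/s
|Q| = 956.23 kW = 3442.4 MJ/h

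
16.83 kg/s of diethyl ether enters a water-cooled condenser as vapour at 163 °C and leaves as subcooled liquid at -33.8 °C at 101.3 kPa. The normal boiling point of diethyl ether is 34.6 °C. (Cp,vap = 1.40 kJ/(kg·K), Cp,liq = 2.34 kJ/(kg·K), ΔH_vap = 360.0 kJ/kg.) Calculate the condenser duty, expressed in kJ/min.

vapour 163→34.6 °C: -179.76 kJ/kg
condensation at 34.6 °C: -360 kJ/kg
liquid 34.6→-33.8 °C: -160.06 kJ/kg
Δh = -179.76 + -360 + -160.06 = -699.82 kJ/kg
Q = ṁ·Δh = 16.83 kg/s × -699.82 kJ/kg = -11778 kJ/s
|Q| = 11778 kW = 706670 kJ/min

Q_c = 707000 kJ/min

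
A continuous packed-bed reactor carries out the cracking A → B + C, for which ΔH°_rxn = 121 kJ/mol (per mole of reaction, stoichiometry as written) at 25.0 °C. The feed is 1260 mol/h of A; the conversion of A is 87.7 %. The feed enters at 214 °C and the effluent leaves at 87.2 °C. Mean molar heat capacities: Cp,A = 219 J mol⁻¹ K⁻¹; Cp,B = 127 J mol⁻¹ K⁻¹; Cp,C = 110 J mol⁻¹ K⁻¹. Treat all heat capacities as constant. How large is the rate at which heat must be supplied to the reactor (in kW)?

Q_in = 27.8 kW

Extent of reaction ξ = 0.877 × 1260 = 1105 mol/h
Reaction term: ξ·ΔH°_rxn = 1105 × 121 = 133710 kJ/h
Sensible, feed 214→25 °C: -52153 kJ/h
Outlet flows (mol/h): A 154.98, B 1105, C 1105
Sensible, products 25→87.2 °C: 18401 kJ/h
Q = ΔH = 99955 kJ/h = 27.765 kW
Heat supplied = 27.765 kW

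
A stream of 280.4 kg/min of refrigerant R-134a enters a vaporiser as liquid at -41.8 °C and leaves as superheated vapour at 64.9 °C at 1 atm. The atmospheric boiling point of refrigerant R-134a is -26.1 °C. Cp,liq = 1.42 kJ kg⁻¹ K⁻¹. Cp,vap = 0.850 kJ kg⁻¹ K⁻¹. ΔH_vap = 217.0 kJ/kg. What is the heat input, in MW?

Q = 1.48 MW

liquid -41.8→-26.1 °C: 22.294 kJ/kg
vaporisation at -26.1 °C: 217 kJ/kg
vapour -26.1→64.9 °C: 77.35 kJ/kg
Δh = 22.294 + 217 + 77.35 = 316.64 kJ/kg
Q = ṁ·Δh = 280.4 kg/min × 316.64 kJ/kg = 88787 kJ/min
|Q| = 1479.8 kW = 1.4798 MW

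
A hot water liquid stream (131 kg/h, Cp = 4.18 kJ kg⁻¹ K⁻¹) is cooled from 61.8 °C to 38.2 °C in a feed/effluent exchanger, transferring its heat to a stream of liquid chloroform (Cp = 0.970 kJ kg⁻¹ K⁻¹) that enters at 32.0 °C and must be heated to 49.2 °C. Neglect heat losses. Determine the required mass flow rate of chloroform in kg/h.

ṁ_c = 775 kg/h

Heat released by hot stream: Q = 131 × 4.18 × (61.8 − 38.2) = 12923 kJ/h
Energy balance on cold side (adiabatic exchanger): Q = ṁ_c·Cp_c·(T_c,out − T_c,in)
ṁ_c = 12923 / [0.970 × (49.2 − 32.0)] = 774.57 kg/h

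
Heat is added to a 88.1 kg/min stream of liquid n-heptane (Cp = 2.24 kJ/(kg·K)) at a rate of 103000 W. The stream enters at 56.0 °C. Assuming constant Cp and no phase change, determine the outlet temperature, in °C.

Q = 103000 W = 6180 kJ/min
ΔT = Q/(ṁ·Cp) = 6180/(88.1×2.24) = 31.316 K
T_out = 56.0 + 31.316 = 87.316 °C

T_out = 87.3 °C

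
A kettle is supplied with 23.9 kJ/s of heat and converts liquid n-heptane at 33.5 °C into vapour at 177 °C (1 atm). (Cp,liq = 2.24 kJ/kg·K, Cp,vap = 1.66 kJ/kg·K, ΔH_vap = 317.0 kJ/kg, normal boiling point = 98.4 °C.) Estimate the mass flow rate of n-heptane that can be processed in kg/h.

Δh = 2.24×(98.4−33.5) + 317.0 + 1.66×(177−98.4) = 592.85 kJ/kg
Q = 23.9 kJ/s = 23.9 kJ/s = 86040 kJ/h
ṁ = Q/Δh = 86040 / 592.85 = 145.13 kg/h

ṁ = 145 kg/h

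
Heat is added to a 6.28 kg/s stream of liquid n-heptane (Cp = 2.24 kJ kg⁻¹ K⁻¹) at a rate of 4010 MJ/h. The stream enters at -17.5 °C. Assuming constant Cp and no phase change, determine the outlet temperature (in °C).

T_out = 61.7 °C

Q = 4010 MJ/h = 1113.9 kJ/s
ΔT = Q/(ṁ·Cp) = 1113.9/(6.28×2.24) = 79.183 K
T_out = -17.5 + 79.183 = 61.683 °C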